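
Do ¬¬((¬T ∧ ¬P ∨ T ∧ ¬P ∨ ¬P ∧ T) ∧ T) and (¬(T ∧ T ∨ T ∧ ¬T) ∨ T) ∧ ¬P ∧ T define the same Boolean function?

Yes

E1: ¬¬((¬T ∧ ¬P ∨ T ∧ ¬P ∨ ¬P ∧ T) ∧ T)
    = ¬¬((¬P ∨ ¬P ∧ T) ∧ T)   [distribution]
    = ¬¬(¬P ∧ T)   [absorption]
    = ¬P ∧ T   [double negation]
E2: (¬(T ∧ T ∨ T ∧ ¬T) ∨ T) ∧ ¬P ∧ T
    = (¬T ∨ T) ∧ ¬P ∧ T   [distribution]
    = ¬P ∧ T   [complement / identity]
Both reduce to ¬P ∧ T, so they are equivalent.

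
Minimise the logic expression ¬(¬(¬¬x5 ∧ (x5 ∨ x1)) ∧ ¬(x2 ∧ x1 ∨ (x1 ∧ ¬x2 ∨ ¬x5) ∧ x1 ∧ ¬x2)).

x5 ∨ x1

¬(¬(¬¬x5 ∧ (x5 ∨ x1)) ∧ ¬(x2 ∧ x1 ∨ (x1 ∧ ¬x2 ∨ ¬x5) ∧ x1 ∧ ¬x2))
= ¬(¬(x5 ∧ (x5 ∨ x1)) ∧ ¬(x2 ∧ x1 ∨ (x1 ∧ ¬x2 ∨ ¬x5) ∧ x1 ∧ ¬x2))   (double negation)
= ¬(¬x5 ∧ ¬(x2 ∧ x1 ∨ (x1 ∧ ¬x2 ∨ ¬x5) ∧ x1 ∧ ¬x2))   (absorption)
= ¬(¬x5 ∧ ¬(x2 ∧ x1 ∨ x1 ∧ ¬x2))   (absorption)
= ¬(¬x5 ∧ ¬x1)   (distribution)
= x5 ∨ x1   (De Morgan)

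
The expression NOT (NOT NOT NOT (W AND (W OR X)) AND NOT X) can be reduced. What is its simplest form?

W OR X

NOT (NOT NOT NOT (W AND (W OR X)) AND NOT X)
= NOT (NOT (W AND (W OR X)) AND NOT X)   (double negation)
= NOT (NOT W AND NOT X)   (absorption)
= W OR X   (De Morgan)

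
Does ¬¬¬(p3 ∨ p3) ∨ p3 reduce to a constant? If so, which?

¬¬¬(p3 ∨ p3) ∨ p3
= ¬(p3 ∨ p3) ∨ p3   — double negation
= ¬p3 ∨ p3   — idempotence
= True   — complement

yes, True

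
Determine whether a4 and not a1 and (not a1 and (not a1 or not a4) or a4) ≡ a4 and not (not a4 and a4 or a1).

Yes

E1: a4 and not a1 and (not a1 and (not a1 or not a4) or a4)
    = a4 and not a1 and (not a1 or a4)
    = a4 and not a1
E2: a4 and not (not a4 and a4 or a1)
    = a4 and not a1
Both reduce to a4 and not a1, so they are equivalent.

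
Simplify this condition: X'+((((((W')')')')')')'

X'+W'

X'+((((((W')')')')')')'
= X'+((((W')')')')'   (double negation)
= X'+((W')')'   (double negation)
= X'+W'   (double negation)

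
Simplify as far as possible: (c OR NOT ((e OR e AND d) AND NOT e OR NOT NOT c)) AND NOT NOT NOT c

(c OR NOT ((e OR e AND d) AND NOT e OR NOT NOT c)) AND NOT NOT NOT c
= (c OR NOT ((e OR e AND d) AND NOT e OR NOT NOT c)) AND NOT c
= (c OR NOT (e AND NOT e OR NOT NOT c)) AND NOT c
= (c OR NOT NOT NOT c) AND NOT c
= (c OR NOT c) AND NOT c
= NOT c

NOT c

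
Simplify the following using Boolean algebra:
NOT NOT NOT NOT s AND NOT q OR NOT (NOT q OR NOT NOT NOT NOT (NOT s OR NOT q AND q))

NOT NOT NOT NOT s AND NOT q OR NOT (NOT q OR NOT NOT NOT NOT (NOT s OR NOT q AND q))
= NOT NOT NOT NOT s AND NOT q OR NOT (NOT q OR NOT NOT NOT NOT NOT s)   — complement / identity
= NOT NOT NOT NOT s AND NOT q OR q AND NOT NOT NOT NOT s   — De Morgan
= NOT NOT NOT NOT s   — distribution
= NOT NOT s   — double negation
= s   — double negation

s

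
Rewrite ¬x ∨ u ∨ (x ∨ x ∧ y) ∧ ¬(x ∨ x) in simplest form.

¬x ∨ u ∨ (x ∨ x ∧ y) ∧ ¬(x ∨ x)
= ¬x ∨ u ∨ (x ∨ x ∧ y) ∧ ¬x   — idempotence
= ¬x ∨ u ∨ x ∧ ¬x   — absorption
= ¬x ∨ u   — complement / identity

¬x ∨ u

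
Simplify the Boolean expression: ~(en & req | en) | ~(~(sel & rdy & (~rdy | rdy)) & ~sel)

~en | sel

~(en & req | en) | ~(~(sel & rdy & (~rdy | rdy)) & ~sel)
= ~(en & req | en) | ~(~(sel & rdy) & ~sel)   [complement / identity]
= ~en | ~(~(sel & rdy) & ~sel)   [absorption]
= ~en | sel & rdy | sel   [De Morgan]
= ~en | sel   [absorption]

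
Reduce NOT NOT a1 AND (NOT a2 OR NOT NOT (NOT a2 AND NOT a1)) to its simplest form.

NOT NOT a1 AND (NOT a2 OR NOT NOT (NOT a2 AND NOT a1))
= a1 AND (NOT a2 OR NOT NOT (NOT a2 AND NOT a1))
= a1 AND (NOT a2 OR NOT a2 AND NOT a1)
= a1 AND NOT a2

a1 AND NOT a2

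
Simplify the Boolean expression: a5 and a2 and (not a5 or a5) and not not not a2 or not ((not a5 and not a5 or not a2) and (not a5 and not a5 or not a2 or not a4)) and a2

a5 and a2

a5 and a2 and (not a5 or a5) and not not not a2 or not ((not a5 and not a5 or not a2) and (not a5 and not a5 or not a2 or not a4)) and a2
= a5 and a2 and (not a5 or a5) and not not not a2 or not (not a5 and not a5 or not a2) and a2
= a5 and a2 and (not a5 or a5) and not not not a2 or not (not a5 or not a2) and a2
= a5 and a2 and (not a5 or a5) and not a2 or not (not a5 or not a2) and a2
= a5 and a2 and not a2 or not (not a5 or not a2) and a2
= a5 and a2 and not a2 or a5 and a2 and a2
= a5 and a2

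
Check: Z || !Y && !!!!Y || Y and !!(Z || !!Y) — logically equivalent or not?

Yes

E1: Z || !Y && !!!!Y || Y
    = Z || !Y && !!Y || Y
    = Z || !Y && Y || Y
    = Z || Y
E2: !!(Z || !!Y)
    = Z || !!Y
    = Z || Y
Both reduce to Z || Y, so they are equivalent.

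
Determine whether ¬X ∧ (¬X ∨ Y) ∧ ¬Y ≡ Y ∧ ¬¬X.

E1: ¬X ∧ (¬X ∨ Y) ∧ ¬Y
    = ¬X ∧ ¬Y
E2: Y ∧ ¬¬X
    = Y ∧ X
These differ: at X=0, Y=0, E1 = 1 but E2 = 0.

No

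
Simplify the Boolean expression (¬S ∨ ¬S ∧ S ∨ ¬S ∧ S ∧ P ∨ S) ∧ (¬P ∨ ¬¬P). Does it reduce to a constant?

True

(¬S ∨ ¬S ∧ S ∨ ¬S ∧ S ∧ P ∨ S) ∧ (¬P ∨ ¬¬P)
= (¬S ∨ ¬S ∧ S ∨ ¬S ∧ S ∧ P ∨ S) ∧ (¬P ∨ P)   [double negation]
= (¬S ∨ ¬S ∧ S ∨ S) ∧ (¬P ∨ P)   [absorption]
= (¬S ∨ S) ∧ (¬P ∨ P)   [complement / identity]
= ¬P ∨ P   [complement / identity]
= True   [complement]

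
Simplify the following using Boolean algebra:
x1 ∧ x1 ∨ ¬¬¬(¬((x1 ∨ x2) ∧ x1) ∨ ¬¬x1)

x1

x1 ∧ x1 ∨ ¬¬¬(¬((x1 ∨ x2) ∧ x1) ∨ ¬¬x1)
= x1 ∧ x1 ∨ ¬(¬((x1 ∨ x2) ∧ x1) ∨ ¬¬x1)
= x1 ∧ x1 ∨ (x1 ∨ x2) ∧ x1 ∧ ¬x1
= x1 ∧ x1 ∨ x1 ∧ ¬x1
= x1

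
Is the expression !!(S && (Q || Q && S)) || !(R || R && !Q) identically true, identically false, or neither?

neither

!!(S && (Q || Q && S)) || !(R || R && !Q)
= !!(S && (Q || Q && S)) || !R
= S && (Q || Q && S) || !R
= S && Q || !R
This depends on Q, R, S, so it is not a constant.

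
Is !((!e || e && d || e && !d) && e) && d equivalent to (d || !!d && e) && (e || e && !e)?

E1: !((!e || e && d || e && !d) && e) && d
    = !((!e || e) && e) && d
    = !e && d
E2: (d || !!d && e) && (e || e && !e)
    = (d || d && e) && (e || e && !e)
    = (d || d && e) && e
    = d && e
These differ: at d=1, e=0, E1 = 1 but E2 = 0.

No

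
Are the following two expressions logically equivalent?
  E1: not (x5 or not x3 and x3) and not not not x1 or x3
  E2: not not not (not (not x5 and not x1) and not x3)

Yes

E1: not (x5 or not x3 and x3) and not not not x1 or x3
    = not (x5 or not x3 and x3) and not x1 or x3
    = not x5 and not x1 or x3
E2: not not not (not (not x5 and not x1) and not x3)
    = not (not (not x5 and not x1) and not x3)
    = not x5 and not x1 or x3
Both reduce to not x5 and not x1 or x3, so they are equivalent.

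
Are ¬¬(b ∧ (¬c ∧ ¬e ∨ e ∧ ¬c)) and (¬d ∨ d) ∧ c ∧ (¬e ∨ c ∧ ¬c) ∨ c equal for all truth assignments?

E1: ¬¬(b ∧ (¬c ∧ ¬e ∨ e ∧ ¬c))
    = ¬¬(b ∧ ¬c)   — distribution
    = b ∧ ¬c   — double negation
E2: (¬d ∨ d) ∧ c ∧ (¬e ∨ c ∧ ¬c) ∨ c
    = c ∧ (¬e ∨ c ∧ ¬c) ∨ c   — complement / identity
    = c ∧ ¬e ∨ c   — complement / identity
    = c   — absorption
These differ: at b=0, c=1, d=0, e=0, E1 = 0 but E2 = 1.

No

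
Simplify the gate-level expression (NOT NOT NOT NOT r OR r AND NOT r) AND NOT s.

r AND NOT s

(NOT NOT NOT NOT r OR r AND NOT r) AND NOT s
= NOT NOT NOT NOT r AND NOT s   [complement / identity]
= NOT NOT r AND NOT s   [double negation]
= r AND NOT s   [double negation]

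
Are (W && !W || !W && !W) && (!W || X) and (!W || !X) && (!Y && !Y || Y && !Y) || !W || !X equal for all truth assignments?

E1: (W && !W || !W && !W) && (!W || X)
    = !W && (!W || X)
    = !W
E2: (!W || !X) && (!Y && !Y || Y && !Y) || !W || !X
    = (!W || !X) && !Y || !W || !X
    = !W || !X
These differ: at W=1, X=0, Y=1, E1 = 0 but E2 = 1.

No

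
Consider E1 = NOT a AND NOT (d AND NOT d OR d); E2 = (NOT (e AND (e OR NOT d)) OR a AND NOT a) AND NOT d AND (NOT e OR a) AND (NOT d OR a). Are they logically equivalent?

No

E1: NOT a AND NOT (d AND NOT d OR d)
    = NOT a AND NOT d   — complement / identity
E2: (NOT (e AND (e OR NOT d)) OR a AND NOT a) AND NOT d AND (NOT e OR a) AND (NOT d OR a)
    = NOT (e AND (e OR NOT d)) AND NOT d AND (NOT e OR a) AND (NOT d OR a)   — complement / identity
    = NOT e AND NOT d AND (NOT e OR a) AND (NOT d OR a)   — absorption
    = NOT e AND NOT d AND (NOT e AND NOT d OR a)   — distribution
    = NOT e AND NOT d   — absorption
These differ: at a=1, d=0, e=0, E1 = 0 but E2 = 1.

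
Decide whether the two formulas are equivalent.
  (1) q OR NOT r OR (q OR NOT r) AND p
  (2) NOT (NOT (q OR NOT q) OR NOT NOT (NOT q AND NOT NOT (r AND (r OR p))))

E1: q OR NOT r OR (q OR NOT r) AND p
    = q OR NOT r
E2: NOT (NOT (q OR NOT q) OR NOT NOT (NOT q AND NOT NOT (r AND (r OR p))))
    = (q OR NOT q) AND NOT (NOT q AND NOT NOT (r AND (r OR p)))
    = NOT (NOT q AND NOT NOT (r AND (r OR p)))
    = q OR NOT (r AND (r OR p))
    = q OR NOT r
Both reduce to q OR NOT r, so they are equivalent.

Yes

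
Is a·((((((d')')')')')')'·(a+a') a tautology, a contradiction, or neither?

a·((((((d')')')')')')'·(a+a')
= a·((((d')')')')'·(a+a')   [double negation]
= a·((d')')'·(a+a')   [double negation]
= a·d'·(a+a')   [double negation]
= a·d'   [complement / identity]
This depends on a, d, so it is not a constant.

neither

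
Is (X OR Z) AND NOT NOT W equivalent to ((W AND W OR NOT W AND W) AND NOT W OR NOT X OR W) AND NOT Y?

E1: (X OR Z) AND NOT NOT W
    = (X OR Z) AND W   [double negation]
E2: ((W AND W OR NOT W AND W) AND NOT W OR NOT X OR W) AND NOT Y
    = (W AND NOT W OR NOT X OR W) AND NOT Y   [distribution]
    = (NOT X OR W) AND NOT Y   [complement / identity]
These differ: at W=0, X=0, Y=0, Z=0, E1 = 0 but E2 = 1.

No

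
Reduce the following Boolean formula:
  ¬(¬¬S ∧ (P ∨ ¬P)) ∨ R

¬S ∨ R

¬(¬¬S ∧ (P ∨ ¬P)) ∨ R
= ¬¬¬S ∨ R   — complement / identity
= ¬S ∨ R   — double negation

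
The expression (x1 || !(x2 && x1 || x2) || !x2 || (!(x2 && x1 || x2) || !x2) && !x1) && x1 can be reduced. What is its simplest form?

(x1 || !(x2 && x1 || x2) || !x2 || (!(x2 && x1 || x2) || !x2) && !x1) && x1
= (x1 || !(x2 && x1 || x2) || !x2) && x1
= (x1 || !x2 || !x2) && x1
= (x1 || !x2) && x1
= x1

x1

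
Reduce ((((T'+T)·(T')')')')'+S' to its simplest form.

((((T'+T)·(T')')')')'+S'
= ((((T')')')')'+S'
= ((T')')'+S'
= T'+S'

T'+S'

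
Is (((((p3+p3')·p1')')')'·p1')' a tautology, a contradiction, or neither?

tautology

(((((p3+p3')·p1')')')'·p1')'
= ((((p1')')')'·p1')'   — complement / identity
= ((p1')'·p1')'   — double negation
= p1'+p1   — De Morgan
= 1   — complement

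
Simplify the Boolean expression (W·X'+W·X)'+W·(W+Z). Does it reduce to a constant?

(W·X'+W·X)'+W·(W+Z)
= W'+W·(W+Z)   [distribution]
= W'+W   [absorption]
= 1   [complement]

1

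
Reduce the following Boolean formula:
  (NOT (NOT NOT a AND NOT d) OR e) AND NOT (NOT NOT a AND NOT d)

NOT a OR d

(NOT (NOT NOT a AND NOT d) OR e) AND NOT (NOT NOT a AND NOT d)
= NOT (NOT NOT a AND NOT d)   — absorption
= NOT a OR d   — De Morgan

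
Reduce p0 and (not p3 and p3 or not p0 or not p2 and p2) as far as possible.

False

p0 and (not p3 and p3 or not p0 or not p2 and p2)
= p0 and (not p3 and p3 or not p0)   (complement / identity)
= p0 and not p0   (complement / identity)
= False   (complement)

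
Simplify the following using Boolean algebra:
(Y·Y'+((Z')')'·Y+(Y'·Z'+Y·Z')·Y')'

Z

(Y·Y'+((Z')')'·Y+(Y'·Z'+Y·Z')·Y')'
= (((Z')')'·Y+(Y'·Z'+Y·Z')·Y')'   [complement / identity]
= (Z'·Y+(Y'·Z'+Y·Z')·Y')'   [double negation]
= (Z'·Y+Z'·Y')'   [distribution]
= (Z')'   [distribution]
= Z   [double negation]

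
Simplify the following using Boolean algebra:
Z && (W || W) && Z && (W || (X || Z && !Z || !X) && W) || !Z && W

Z && (W || W) && Z && (W || (X || Z && !Z || !X) && W) || !Z && W
= Z && (W || W) && Z && (W || (X || !X) && W) || !Z && W   (complement / identity)
= Z && (W || W) && Z && (W || W) || !Z && W   (complement / identity)
= Z && (W || W) || !Z && W   (idempotence)
= Z && W || !Z && W   (idempotence)
= W   (distribution)

W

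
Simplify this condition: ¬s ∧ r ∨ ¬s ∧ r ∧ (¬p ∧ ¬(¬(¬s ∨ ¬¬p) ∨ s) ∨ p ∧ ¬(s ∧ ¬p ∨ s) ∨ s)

¬s ∧ r ∨ ¬s ∧ r ∧ (¬p ∧ ¬(¬(¬s ∨ ¬¬p) ∨ s) ∨ p ∧ ¬(s ∧ ¬p ∨ s) ∨ s)
= ¬s ∧ r ∨ ¬s ∧ r ∧ (¬p ∧ ¬(s ∧ ¬p ∨ s) ∨ p ∧ ¬(s ∧ ¬p ∨ s) ∨ s)   — De Morgan
= ¬s ∧ r ∨ ¬s ∧ r ∧ (¬(s ∧ ¬p ∨ s) ∨ s)   — distribution
= ¬s ∧ r ∨ ¬s ∧ r ∧ (¬s ∨ s)   — absorption
= ¬s ∧ r ∨ ¬s ∧ r   — complement / identity
= ¬s ∧ r   — idempotence

¬s ∧ r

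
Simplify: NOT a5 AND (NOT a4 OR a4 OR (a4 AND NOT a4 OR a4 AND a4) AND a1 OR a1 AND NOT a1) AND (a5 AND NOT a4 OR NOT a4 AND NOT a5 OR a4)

NOT a5

NOT a5 AND (NOT a4 OR a4 OR (a4 AND NOT a4 OR a4 AND a4) AND a1 OR a1 AND NOT a1) AND (a5 AND NOT a4 OR NOT a4 AND NOT a5 OR a4)
= NOT a5 AND (NOT a4 OR a4 OR (a4 AND NOT a4 OR a4 AND a4) AND a1 OR a1 AND NOT a1) AND (NOT a4 OR a4)
= NOT a5 AND (NOT a4 OR a4 OR a4 AND a1 OR a1 AND NOT a1) AND (NOT a4 OR a4)
= NOT a5 AND (NOT a4 OR a4 OR a1 AND NOT a1) AND (NOT a4 OR a4)
= NOT a5 AND (NOT a4 OR a4) AND (NOT a4 OR a4)
= NOT a5 AND (NOT a4 OR a4)
= NOT a5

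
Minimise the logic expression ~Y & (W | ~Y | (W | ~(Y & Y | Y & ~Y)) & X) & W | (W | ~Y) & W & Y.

W

~Y & (W | ~Y | (W | ~(Y & Y | Y & ~Y)) & X) & W | (W | ~Y) & W & Y
= ~Y & (W | ~Y | (W | ~Y) & X) & W | (W | ~Y) & W & Y
= ~Y & (W | ~Y) & W | (W | ~Y) & W & Y
= (W | ~Y) & W
= W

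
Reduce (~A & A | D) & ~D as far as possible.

(~A & A | D) & ~D
= D & ~D   [complement / identity]
= 0   [complement]

0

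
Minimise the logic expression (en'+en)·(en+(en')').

(en'+en)·(en+(en')')
= (en'+en)·(en+en)   — double negation
= en'·en+en   — distribution
= en   — complement / identity

en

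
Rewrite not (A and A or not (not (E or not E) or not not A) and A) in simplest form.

not (A and A or not (not (E or not E) or not not A) and A)
= not (A and A or (E or not E) and not A and A)
= not (A and A or not A and A)
= not A

not A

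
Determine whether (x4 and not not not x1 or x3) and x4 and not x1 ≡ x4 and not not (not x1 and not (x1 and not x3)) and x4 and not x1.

E1: (x4 and not not not x1 or x3) and x4 and not x1
    = (x4 and not x1 or x3) and x4 and not x1   [double negation]
    = x4 and not x1   [absorption]
E2: x4 and not not (not x1 and not (x1 and not x3)) and x4 and not x1
    = x4 and not (x1 or x1 and not x3) and x4 and not x1   [De Morgan]
    = x4 and not x1 and x4 and not x1   [absorption]
    = x4 and not x1   [idempotence]
Both reduce to x4 and not x1, so they are equivalent.

Yes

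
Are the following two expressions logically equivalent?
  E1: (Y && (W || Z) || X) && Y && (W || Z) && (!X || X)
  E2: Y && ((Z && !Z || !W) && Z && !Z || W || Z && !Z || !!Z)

Yes

E1: (Y && (W || Z) || X) && Y && (W || Z) && (!X || X)
    = Y && (W || Z) && (!X || X)   [absorption]
    = Y && (W || Z)   [complement / identity]
E2: Y && ((Z && !Z || !W) && Z && !Z || W || Z && !Z || !!Z)
    = Y && (Z && !Z || W || Z && !Z || !!Z)   [absorption]
    = Y && (Z && !Z || W || !!Z)   [complement / identity]
    = Y && (Z && !Z || W || Z)   [double negation]
    = Y && (W || Z)   [complement / identity]
Both reduce to Y && (W || Z), so they are equivalent.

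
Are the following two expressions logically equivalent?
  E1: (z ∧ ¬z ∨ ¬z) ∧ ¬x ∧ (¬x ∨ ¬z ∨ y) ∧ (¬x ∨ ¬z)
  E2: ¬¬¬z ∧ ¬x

Yes

E1: (z ∧ ¬z ∨ ¬z) ∧ ¬x ∧ (¬x ∨ ¬z ∨ y) ∧ (¬x ∨ ¬z)
    = (z ∧ ¬z ∨ ¬z) ∧ ¬x ∧ (¬x ∨ ¬z)
    = (z ∧ ¬z ∨ ¬z) ∧ ¬x
    = ¬z ∧ ¬x
E2: ¬¬¬z ∧ ¬x
    = ¬z ∧ ¬x
Both reduce to ¬z ∧ ¬x, so they are equivalent.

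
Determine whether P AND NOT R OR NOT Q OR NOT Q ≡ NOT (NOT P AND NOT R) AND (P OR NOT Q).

No

E1: P AND NOT R OR NOT Q OR NOT Q
    = P AND NOT R OR NOT Q
E2: NOT (NOT P AND NOT R) AND (P OR NOT Q)
    = (P OR R) AND (P OR NOT Q)
    = P OR R AND NOT Q
These differ: at P=0, Q=0, R=0, E1 = 1 but E2 = 0.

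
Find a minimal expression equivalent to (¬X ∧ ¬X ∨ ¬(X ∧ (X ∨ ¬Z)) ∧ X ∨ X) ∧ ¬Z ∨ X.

(¬X ∧ ¬X ∨ ¬(X ∧ (X ∨ ¬Z)) ∧ X ∨ X) ∧ ¬Z ∨ X
= (¬X ∧ ¬X ∨ ¬X ∧ X ∨ X) ∧ ¬Z ∨ X
= (¬X ∨ X) ∧ ¬Z ∨ X
= ¬Z ∨ X

¬Z ∨ X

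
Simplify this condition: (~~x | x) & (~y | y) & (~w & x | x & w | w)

x

(~~x | x) & (~y | y) & (~w & x | x & w | w)
= (~~x | x) & (~w & x | x & w | w)   (complement / identity)
= (~~x | x) & (x | w)   (distribution)
= x | ~~x & w   (distribution)
= x | x & w   (double negation)
= x   (absorption)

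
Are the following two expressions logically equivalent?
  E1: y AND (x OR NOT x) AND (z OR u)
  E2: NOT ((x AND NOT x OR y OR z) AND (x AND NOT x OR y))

No

E1: y AND (x OR NOT x) AND (z OR u)
    = y AND (z OR u)   — complement / identity
E2: NOT ((x AND NOT x OR y OR z) AND (x AND NOT x OR y))
    = NOT (x AND NOT x OR y)   — absorption
    = NOT y   — complement / identity
These differ: at u=0, x=0, y=0, z=0, E1 = 0 but E2 = 1.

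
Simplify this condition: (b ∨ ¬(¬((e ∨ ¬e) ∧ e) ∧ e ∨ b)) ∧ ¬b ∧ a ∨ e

¬b ∧ a ∨ e

(b ∨ ¬(¬((e ∨ ¬e) ∧ e) ∧ e ∨ b)) ∧ ¬b ∧ a ∨ e
= (b ∨ ¬(¬e ∧ e ∨ b)) ∧ ¬b ∧ a ∨ e   [complement / identity]
= (b ∨ ¬b) ∧ ¬b ∧ a ∨ e   [complement / identity]
= ¬b ∧ a ∨ e   [complement / identity]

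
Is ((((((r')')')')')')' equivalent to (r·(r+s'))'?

E1: ((((((r')')')')')')'
    = ((((r')')')')'   (double negation)
    = ((r')')'   (double negation)
    = r'   (double negation)
E2: (r·(r+s'))'
    = r'   (absorption)
Both reduce to r', so they are equivalent.

Yes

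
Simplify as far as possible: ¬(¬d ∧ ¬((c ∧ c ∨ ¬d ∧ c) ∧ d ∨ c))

¬(¬d ∧ ¬((c ∧ c ∨ ¬d ∧ c) ∧ d ∨ c))
= ¬(¬d ∧ ¬(c ∧ (c ∨ ¬d) ∧ d ∨ c))   (distribution)
= d ∨ c ∧ (c ∨ ¬d) ∧ d ∨ c   (De Morgan)
= d ∨ c ∧ d ∨ c   (absorption)
= d ∨ c   (absorption)

d ∨ c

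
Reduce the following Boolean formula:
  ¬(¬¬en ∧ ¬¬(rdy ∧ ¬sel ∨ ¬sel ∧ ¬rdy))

¬(¬¬en ∧ ¬¬(rdy ∧ ¬sel ∨ ¬sel ∧ ¬rdy))
= ¬(¬¬en ∧ ¬¬¬sel)
= ¬(¬¬en ∧ ¬sel)
= ¬en ∨ sel

¬en ∨ sel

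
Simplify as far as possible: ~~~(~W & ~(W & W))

W

~~~(~W & ~(W & W))
= ~~~(~W & ~W)
= ~(~W & ~W)
= W | W
= W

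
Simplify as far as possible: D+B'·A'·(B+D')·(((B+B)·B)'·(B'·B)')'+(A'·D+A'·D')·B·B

D+B'·A'·(B+D')·(((B+B)·B)'·(B'·B)')'+(A'·D+A'·D')·B·B
= D+B'·A'·(B+D')·((B·B)'·(B'·B)')'+(A'·D+A'·D')·B·B   [idempotence]
= D+B'·A'·(B+D')·((B·B)'·(B'·B)')'+A'·B·B   [distribution]
= D+B'·A'·(B+D')·(B·B+B'·B)+A'·B·B   [De Morgan]
= D+B'·A'·(B+D')·B+A'·B·B   [distribution]
= D+B'·A'·B+A'·B·B   [absorption]
= D+A'·B   [distribution]

D+A'·B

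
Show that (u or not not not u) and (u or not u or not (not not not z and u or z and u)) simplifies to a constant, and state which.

True

(u or not not not u) and (u or not u or not (not not not z and u or z and u))
= (u or not not not u) and (u or not u or not (not z and u or z and u))   — double negation
= (u or not u) and (u or not u or not (not z and u or z and u))   — double negation
= (u or not u) and (u or not u or not u)   — distribution
= u or not u or not u   — complement / identity
= u or not u   — idempotence
= True   — complement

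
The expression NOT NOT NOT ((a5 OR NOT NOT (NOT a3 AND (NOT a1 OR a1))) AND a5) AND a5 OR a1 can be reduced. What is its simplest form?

NOT NOT NOT ((a5 OR NOT NOT (NOT a3 AND (NOT a1 OR a1))) AND a5) AND a5 OR a1
= NOT NOT NOT ((a5 OR NOT a3 AND (NOT a1 OR a1)) AND a5) AND a5 OR a1
= NOT NOT NOT ((a5 OR NOT a3) AND a5) AND a5 OR a1
= NOT ((a5 OR NOT a3) AND a5) AND a5 OR a1
= NOT a5 AND a5 OR a1
= a1

a1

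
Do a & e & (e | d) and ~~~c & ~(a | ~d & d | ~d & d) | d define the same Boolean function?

E1: a & e & (e | d)
    = a & e   — absorption
E2: ~~~c & ~(a | ~d & d | ~d & d) | d
    = ~c & ~(a | ~d & d | ~d & d) | d   — double negation
    = ~c & ~(a | ~d & d) | d   — complement / identity
    = ~c & ~a | d   — complement / identity
These differ: at a=0, c=1, d=1, e=0, E1 = 0 but E2 = 1.

No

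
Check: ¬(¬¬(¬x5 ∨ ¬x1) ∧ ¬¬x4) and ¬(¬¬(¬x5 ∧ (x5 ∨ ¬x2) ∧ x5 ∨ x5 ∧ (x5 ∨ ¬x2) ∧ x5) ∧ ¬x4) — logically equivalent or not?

E1: ¬(¬¬(¬x5 ∨ ¬x1) ∧ ¬¬x4)
    = ¬(¬(x5 ∧ x1) ∧ ¬¬x4)   — De Morgan
    = x5 ∧ x1 ∨ ¬x4   — De Morgan
E2: ¬(¬¬(¬x5 ∧ (x5 ∨ ¬x2) ∧ x5 ∨ x5 ∧ (x5 ∨ ¬x2) ∧ x5) ∧ ¬x4)
    = ¬(¬¬((x5 ∨ ¬x2) ∧ x5) ∧ ¬x4)   — distribution
    = ¬(¬¬x5 ∧ ¬x4)   — absorption
    = ¬x5 ∨ x4   — De Morgan
These differ: at x1=1, x2=0, x4=1, x5=0, E1 = 0 but E2 = 1.

No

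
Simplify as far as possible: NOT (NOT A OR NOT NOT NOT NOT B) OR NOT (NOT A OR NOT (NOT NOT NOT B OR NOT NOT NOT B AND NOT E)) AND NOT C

NOT (NOT A OR NOT NOT NOT NOT B) OR NOT (NOT A OR NOT (NOT NOT NOT B OR NOT NOT NOT B AND NOT E)) AND NOT C
= NOT (NOT A OR NOT NOT B) OR NOT (NOT A OR NOT (NOT NOT NOT B OR NOT NOT NOT B AND NOT E)) AND NOT C   [double negation]
= NOT (NOT A OR NOT NOT B) OR NOT (NOT A OR NOT NOT NOT NOT B) AND NOT C   [absorption]
= NOT (NOT A OR NOT NOT B) OR NOT (NOT A OR NOT NOT B) AND NOT C   [double negation]
= NOT (NOT A OR NOT NOT B)   [absorption]
= A AND NOT B   [De Morgan]

A AND NOT B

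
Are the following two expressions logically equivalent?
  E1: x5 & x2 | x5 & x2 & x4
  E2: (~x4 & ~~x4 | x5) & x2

E1: x5 & x2 | x5 & x2 & x4
    = x5 & x2   — absorption
E2: (~x4 & ~~x4 | x5) & x2
    = (~x4 & x4 | x5) & x2   — double negation
    = x5 & x2   — complement / identity
Both reduce to x5 & x2, so they are equivalent.

Yes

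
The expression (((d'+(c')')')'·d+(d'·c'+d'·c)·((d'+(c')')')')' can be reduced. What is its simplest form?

d·c'

(((d'+(c')')')'·d+(d'·c'+d'·c)·((d'+(c')')')')'
= (((d'+(c')')')'·d+d'·((d'+(c')')')')'
= (((d'+(c')')')')'
= (d'+(c')')'
= d·c'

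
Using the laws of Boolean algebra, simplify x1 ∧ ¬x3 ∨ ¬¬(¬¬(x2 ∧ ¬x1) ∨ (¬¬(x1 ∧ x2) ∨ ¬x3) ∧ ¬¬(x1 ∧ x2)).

x1 ∧ ¬x3 ∨ x2

x1 ∧ ¬x3 ∨ ¬¬(¬¬(x2 ∧ ¬x1) ∨ (¬¬(x1 ∧ x2) ∨ ¬x3) ∧ ¬¬(x1 ∧ x2))
= x1 ∧ ¬x3 ∨ ¬¬(¬¬(x2 ∧ ¬x1) ∨ ¬¬(x1 ∧ x2))
= x1 ∧ ¬x3 ∨ ¬(¬(x2 ∧ ¬x1) ∧ ¬(x1 ∧ x2))
= x1 ∧ ¬x3 ∨ x2 ∧ ¬x1 ∨ x1 ∧ x2
= x1 ∧ ¬x3 ∨ x2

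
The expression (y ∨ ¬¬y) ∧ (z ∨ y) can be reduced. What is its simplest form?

y

(y ∨ ¬¬y) ∧ (z ∨ y)
= (y ∨ y) ∧ (z ∨ y)   [double negation]
= y ∧ z ∨ y   [distribution]
= y   [absorption]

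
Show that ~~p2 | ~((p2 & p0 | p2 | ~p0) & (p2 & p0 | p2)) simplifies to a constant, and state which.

1

~~p2 | ~((p2 & p0 | p2 | ~p0) & (p2 & p0 | p2))
= ~~p2 | ~(p2 & p0 | p2)   (absorption)
= ~~p2 | ~p2   (absorption)
= p2 | ~p2   (double negation)
= 1   (complement)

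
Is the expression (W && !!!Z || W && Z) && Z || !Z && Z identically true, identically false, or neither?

(W && !!!Z || W && Z) && Z || !Z && Z
= (W && !!!Z || W && Z) && Z   (complement / identity)
= (W && !Z || W && Z) && Z   (double negation)
= W && Z   (distribution)
This depends on W, Z, so it is not a constant.

neither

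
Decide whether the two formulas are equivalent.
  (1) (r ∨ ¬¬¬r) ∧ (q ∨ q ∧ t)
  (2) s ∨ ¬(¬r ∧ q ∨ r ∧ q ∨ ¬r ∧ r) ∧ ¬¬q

No

E1: (r ∨ ¬¬¬r) ∧ (q ∨ q ∧ t)
    = (r ∨ ¬r) ∧ (q ∨ q ∧ t)   (double negation)
    = q ∨ q ∧ t   (complement / identity)
    = q   (absorption)
E2: s ∨ ¬(¬r ∧ q ∨ r ∧ q ∨ ¬r ∧ r) ∧ ¬¬q
    = s ∨ ¬(¬r ∧ q ∨ r ∧ q) ∧ ¬¬q   (complement / identity)
    = s ∨ ¬q ∧ ¬¬q   (distribution)
    = s ∨ ¬q ∧ q   (double negation)
    = s   (complement / identity)
These differ: at q=0, r=0, s=1, t=0, E1 = 0 but E2 = 1.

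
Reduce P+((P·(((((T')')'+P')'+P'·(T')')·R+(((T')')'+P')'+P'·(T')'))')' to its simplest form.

P

P+((P·(((((T')')'+P')'+P'·(T')')·R+(((T')')'+P')'+P'·(T')'))')'
= P+((P·((((T')')'+P')'+P'·(T')'))')'   — absorption
= P+P·((((T')')'+P')'+P'·(T')')   — double negation
= P+P·((T')'·P+P'·(T')')   — De Morgan
= P+P·(T')'   — distribution
= P+P·T   — double negation
= P   — absorption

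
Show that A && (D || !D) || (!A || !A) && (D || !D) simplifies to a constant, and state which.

A && (D || !D) || (!A || !A) && (D || !D)
= A && (D || !D) || !A && (D || !D)
= D || !D
= true

true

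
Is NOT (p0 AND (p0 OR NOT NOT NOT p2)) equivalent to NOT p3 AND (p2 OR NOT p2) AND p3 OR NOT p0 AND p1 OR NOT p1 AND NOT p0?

E1: NOT (p0 AND (p0 OR NOT NOT NOT p2))
    = NOT (p0 AND (p0 OR NOT p2))   [double negation]
    = NOT p0   [absorption]
E2: NOT p3 AND (p2 OR NOT p2) AND p3 OR NOT p0 AND p1 OR NOT p1 AND NOT p0
    = NOT p3 AND p3 OR NOT p0 AND p1 OR NOT p1 AND NOT p0   [complement / identity]
    = NOT p0 AND p1 OR NOT p1 AND NOT p0   [complement / identity]
    = NOT p0   [distribution]
Both reduce to NOT p0, so they are equivalent.

Yes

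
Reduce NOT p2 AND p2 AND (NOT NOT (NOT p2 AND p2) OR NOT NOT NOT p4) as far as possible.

FALSE

NOT p2 AND p2 AND (NOT NOT (NOT p2 AND p2) OR NOT NOT NOT p4)
= NOT p2 AND p2 AND (NOT NOT (NOT p2 AND p2) OR NOT p4)
= NOT p2 AND p2 AND (NOT p2 AND p2 OR NOT p4)
= NOT p2 AND p2
= FALSE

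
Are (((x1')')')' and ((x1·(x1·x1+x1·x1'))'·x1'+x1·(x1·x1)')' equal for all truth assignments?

Yes

E1: (((x1')')')'
    = (x1')'   [double negation]
    = x1   [double negation]
E2: ((x1·(x1·x1+x1·x1'))'·x1'+x1·(x1·x1)')'
    = ((x1·x1)'·x1'+x1·(x1·x1)')'   [distribution]
    = ((x1·x1)')'   [distribution]
    = (x1')'   [idempotence]
    = x1   [double negation]
Both reduce to x1, so they are equivalent.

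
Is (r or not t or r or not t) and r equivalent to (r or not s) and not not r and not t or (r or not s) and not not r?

E1: (r or not t or r or not t) and r
    = (r or not t) and r   [idempotence]
    = r   [absorption]
E2: (r or not s) and not not r and not t or (r or not s) and not not r
    = (r or not s) and not not r   [absorption]
    = (r or not s) and r   [double negation]
    = r   [absorption]
Both reduce to r, so they are equivalent.

Yes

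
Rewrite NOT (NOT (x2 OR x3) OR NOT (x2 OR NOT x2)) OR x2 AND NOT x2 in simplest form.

NOT (NOT (x2 OR x3) OR NOT (x2 OR NOT x2)) OR x2 AND NOT x2
= NOT (NOT (x2 OR x3) OR NOT (x2 OR NOT x2))   (complement / identity)
= (x2 OR x3) AND (x2 OR NOT x2)   (De Morgan)
= x2 OR x3   (complement / identity)

x2 OR x3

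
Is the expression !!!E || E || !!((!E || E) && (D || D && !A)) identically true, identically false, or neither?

identically true

!!!E || E || !!((!E || E) && (D || D && !A))
= !E || E || !!((!E || E) && (D || D && !A))   — double negation
= !E || E || !!((!E || E) && D)   — absorption
= !E || E || (!E || E) && D   — double negation
= !E || E   — absorption
= true   — complement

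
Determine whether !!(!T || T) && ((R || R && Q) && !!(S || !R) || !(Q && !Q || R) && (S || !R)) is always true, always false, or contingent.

!!(!T || T) && ((R || R && Q) && !!(S || !R) || !(Q && !Q || R) && (S || !R))
= !!(!T || T) && ((R || R && Q) && !!(S || !R) || !R && (S || !R))
= !!(!T || T) && (R && !!(S || !R) || !R && (S || !R))
= (!T || T) && (R && !!(S || !R) || !R && (S || !R))
= R && !!(S || !R) || !R && (S || !R)
= R && (S || !R) || !R && (S || !R)
= S || !R
This depends on R, S, so it is not a constant.

contingent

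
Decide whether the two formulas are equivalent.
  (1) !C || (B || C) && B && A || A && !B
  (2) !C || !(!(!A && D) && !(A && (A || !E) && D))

No

E1: !C || (B || C) && B && A || A && !B
    = !C || B && A || A && !B   (absorption)
    = !C || A   (distribution)
E2: !C || !(!(!A && D) && !(A && (A || !E) && D))
    = !C || !(!(!A && D) && !(A && D))   (absorption)
    = !C || !A && D || A && D   (De Morgan)
    = !C || D   (distribution)
These differ: at A=0, B=1, C=1, D=1, E=0, E1 = 0 but E2 = 1.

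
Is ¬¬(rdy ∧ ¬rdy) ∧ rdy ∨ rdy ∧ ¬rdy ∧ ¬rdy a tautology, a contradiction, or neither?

contradiction

¬¬(rdy ∧ ¬rdy) ∧ rdy ∨ rdy ∧ ¬rdy ∧ ¬rdy
= rdy ∧ ¬rdy ∧ rdy ∨ rdy ∧ ¬rdy ∧ ¬rdy   (double negation)
= rdy ∧ ¬rdy   (distribution)
= False   (complement)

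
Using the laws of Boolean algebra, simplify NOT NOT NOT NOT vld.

vld

NOT NOT NOT NOT vld
= NOT NOT vld
= vld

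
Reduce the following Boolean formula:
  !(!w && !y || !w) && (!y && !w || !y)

w && !y

!(!w && !y || !w) && (!y && !w || !y)
= !(!w && !y || !w) && !y   (absorption)
= !!w && !y   (absorption)
= w && !y   (double negation)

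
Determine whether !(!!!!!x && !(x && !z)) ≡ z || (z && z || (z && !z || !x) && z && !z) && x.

E1: !(!!!!!x && !(x && !z))
    = !(!!!x && !(x && !z))   [double negation]
    = !(!x && !(x && !z))   [double negation]
    = x || x && !z   [De Morgan]
    = x   [absorption]
E2: z || (z && z || (z && !z || !x) && z && !z) && x
    = z || (z && z || z && !z) && x   [absorption]
    = z || z && x   [distribution]
    = z   [absorption]
These differ: at x=0, z=1, E1 = 0 but E2 = 1.

No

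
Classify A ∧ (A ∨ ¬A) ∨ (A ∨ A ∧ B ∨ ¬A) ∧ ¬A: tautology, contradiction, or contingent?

A ∧ (A ∨ ¬A) ∨ (A ∨ A ∧ B ∨ ¬A) ∧ ¬A
= A ∧ (A ∨ ¬A) ∨ (A ∨ ¬A) ∧ ¬A   (absorption)
= A ∨ ¬A   (distribution)
= True   (complement)

tautology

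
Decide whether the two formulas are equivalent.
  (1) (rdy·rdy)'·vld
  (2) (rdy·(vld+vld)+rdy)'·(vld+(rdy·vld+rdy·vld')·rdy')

E1: (rdy·rdy)'·vld
    = rdy'·vld   — idempotence
E2: (rdy·(vld+vld)+rdy)'·(vld+(rdy·vld+rdy·vld')·rdy')
    = (rdy·(vld+vld)+rdy)'·(vld+rdy·rdy')   — distribution
    = (rdy·vld+rdy)'·(vld+rdy·rdy')   — idempotence
    = rdy'·(vld+rdy·rdy')   — absorption
    = rdy'·vld   — complement / identity
Both reduce to rdy'·vld, so they are equivalent.

Yes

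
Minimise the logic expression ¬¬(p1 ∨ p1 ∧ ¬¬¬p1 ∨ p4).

¬¬(p1 ∨ p1 ∧ ¬¬¬p1 ∨ p4)
= p1 ∨ p1 ∧ ¬¬¬p1 ∨ p4   (double negation)
= p1 ∨ p1 ∧ ¬p1 ∨ p4   (double negation)
= p1 ∨ p4   (complement / identity)

p1 ∨ p4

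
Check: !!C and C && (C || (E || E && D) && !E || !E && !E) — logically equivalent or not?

E1: !!C
    = C   [double negation]
E2: C && (C || (E || E && D) && !E || !E && !E)
    = C && (C || E && !E || !E && !E)   [absorption]
    = C && (C || !E)   [distribution]
    = C   [absorption]
Both reduce to C, so they are equivalent.

Yes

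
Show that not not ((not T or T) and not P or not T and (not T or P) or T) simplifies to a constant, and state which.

True

not not ((not T or T) and not P or not T and (not T or P) or T)
= not not ((not T or T) and not P or not T or T)   [absorption]
= not not (not T or T)   [absorption]
= not T or T   [double negation]
= True   [complement]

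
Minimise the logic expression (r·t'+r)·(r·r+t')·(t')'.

r·t

(r·t'+r)·(r·r+t')·(t')'
= (r·t'+r)·(r+t')·(t')'   [idempotence]
= (r·t'+r)·(r+t')·t   [double negation]
= r·(r+t')·t   [absorption]
= r·t   [absorption]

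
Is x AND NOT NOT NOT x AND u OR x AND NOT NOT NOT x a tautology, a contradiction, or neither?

contradiction

x AND NOT NOT NOT x AND u OR x AND NOT NOT NOT x
= x AND NOT NOT NOT x   [absorption]
= x AND NOT x   [double negation]
= FALSE   [complement]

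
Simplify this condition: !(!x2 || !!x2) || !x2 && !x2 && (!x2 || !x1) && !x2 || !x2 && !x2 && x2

!(!x2 || !!x2) || !x2 && !x2 && (!x2 || !x1) && !x2 || !x2 && !x2 && x2
= !(!x2 || !!x2) || !x2 && !x2 && !x2 || !x2 && !x2 && x2   (absorption)
= x2 && !x2 || !x2 && !x2 && !x2 || !x2 && !x2 && x2   (De Morgan)
= x2 && !x2 || !x2 && !x2   (distribution)
= !x2   (distribution)

!x2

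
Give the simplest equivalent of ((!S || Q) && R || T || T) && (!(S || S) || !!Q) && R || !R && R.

(!S || Q) && R

((!S || Q) && R || T || T) && (!(S || S) || !!Q) && R || !R && R
= ((!S || Q) && R || T || T) && (!S || !!Q) && R || !R && R
= ((!S || Q) && R || T || T) && (!S || Q) && R || !R && R
= ((!S || Q) && R || T) && (!S || Q) && R || !R && R
= (!S || Q) && R || !R && R
= (!S || Q) && R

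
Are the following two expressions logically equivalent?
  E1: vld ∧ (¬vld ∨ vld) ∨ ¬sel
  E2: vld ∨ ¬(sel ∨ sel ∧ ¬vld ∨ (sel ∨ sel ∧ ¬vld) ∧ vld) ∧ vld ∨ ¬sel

E1: vld ∧ (¬vld ∨ vld) ∨ ¬sel
    = vld ∨ ¬sel   [complement / identity]
E2: vld ∨ ¬(sel ∨ sel ∧ ¬vld ∨ (sel ∨ sel ∧ ¬vld) ∧ vld) ∧ vld ∨ ¬sel
    = vld ∨ ¬(sel ∨ sel ∧ ¬vld) ∧ vld ∨ ¬sel   [absorption]
    = vld ∨ ¬sel ∧ vld ∨ ¬sel   [absorption]
    = vld ∨ ¬sel   [absorption]
Both reduce to vld ∨ ¬sel, so they are equivalent.

Yes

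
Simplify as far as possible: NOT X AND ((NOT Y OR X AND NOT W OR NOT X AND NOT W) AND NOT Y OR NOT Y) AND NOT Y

NOT X AND NOT Y

NOT X AND ((NOT Y OR X AND NOT W OR NOT X AND NOT W) AND NOT Y OR NOT Y) AND NOT Y
= NOT X AND ((NOT Y OR NOT W) AND NOT Y OR NOT Y) AND NOT Y   — distribution
= NOT X AND (NOT Y OR NOT Y) AND NOT Y   — absorption
= NOT X AND NOT Y AND NOT Y   — idempotence
= NOT X AND NOT Y   — idempotence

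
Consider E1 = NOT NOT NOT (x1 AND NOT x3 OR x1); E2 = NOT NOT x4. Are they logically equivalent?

E1: NOT NOT NOT (x1 AND NOT x3 OR x1)
    = NOT NOT NOT x1   (absorption)
    = NOT x1   (double negation)
E2: NOT NOT x4
    = x4   (double negation)
These differ: at x1=0, x3=0, x4=0, E1 = 1 but E2 = 0.

No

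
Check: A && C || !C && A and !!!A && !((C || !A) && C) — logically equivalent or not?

No

E1: A && C || !C && A
    = A   (distribution)
E2: !!!A && !((C || !A) && C)
    = !A && !((C || !A) && C)   (double negation)
    = !A && !C   (absorption)
These differ: at A=1, C=0, E1 = 1 but E2 = 0.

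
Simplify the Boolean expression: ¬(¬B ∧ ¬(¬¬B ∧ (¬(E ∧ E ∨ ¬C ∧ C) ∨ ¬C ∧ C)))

¬(¬B ∧ ¬(¬¬B ∧ (¬(E ∧ E ∨ ¬C ∧ C) ∨ ¬C ∧ C)))
= ¬(¬B ∧ ¬(¬¬B ∧ (¬(E ∨ ¬C ∧ C) ∨ ¬C ∧ C)))
= B ∨ ¬¬B ∧ (¬(E ∨ ¬C ∧ C) ∨ ¬C ∧ C)
= B ∨ ¬¬B ∧ (¬E ∨ ¬C ∧ C)
= B ∨ ¬¬B ∧ ¬E
= B ∨ B ∧ ¬E
= B

B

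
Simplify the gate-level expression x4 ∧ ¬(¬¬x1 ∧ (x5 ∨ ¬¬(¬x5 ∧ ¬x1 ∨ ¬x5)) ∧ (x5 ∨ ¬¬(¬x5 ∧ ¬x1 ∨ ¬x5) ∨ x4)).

x4 ∧ ¬x1

x4 ∧ ¬(¬¬x1 ∧ (x5 ∨ ¬¬(¬x5 ∧ ¬x1 ∨ ¬x5)) ∧ (x5 ∨ ¬¬(¬x5 ∧ ¬x1 ∨ ¬x5) ∨ x4))
= x4 ∧ ¬(¬¬x1 ∧ (x5 ∨ ¬¬(¬x5 ∧ ¬x1 ∨ ¬x5)))   [absorption]
= x4 ∧ ¬(¬¬x1 ∧ (x5 ∨ ¬¬¬x5))   [absorption]
= x4 ∧ ¬(¬¬x1 ∧ (x5 ∨ ¬x5))   [double negation]
= x4 ∧ ¬¬¬x1   [complement / identity]
= x4 ∧ ¬x1   [double negation]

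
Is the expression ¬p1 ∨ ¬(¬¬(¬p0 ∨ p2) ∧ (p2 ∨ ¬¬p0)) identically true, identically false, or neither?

¬p1 ∨ ¬(¬¬(¬p0 ∨ p2) ∧ (p2 ∨ ¬¬p0))
= ¬p1 ∨ ¬((¬p0 ∨ p2) ∧ (p2 ∨ ¬¬p0))   [double negation]
= ¬p1 ∨ ¬(¬p0 ∧ ¬¬p0 ∨ p2)   [distribution]
= ¬p1 ∨ ¬(¬p0 ∧ p0 ∨ p2)   [double negation]
= ¬p1 ∨ ¬p2   [complement / identity]
This depends on p1, p2, so it is not a constant.

neither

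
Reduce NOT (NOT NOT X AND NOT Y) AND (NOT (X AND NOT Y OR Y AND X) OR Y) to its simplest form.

NOT X OR Y

NOT (NOT NOT X AND NOT Y) AND (NOT (X AND NOT Y OR Y AND X) OR Y)
= NOT (NOT NOT X AND NOT Y) AND (NOT X OR Y)
= (NOT X OR Y) AND (NOT X OR Y)
= NOT X OR Y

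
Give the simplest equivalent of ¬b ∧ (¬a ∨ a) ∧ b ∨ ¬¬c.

¬b ∧ (¬a ∨ a) ∧ b ∨ ¬¬c
= ¬b ∧ b ∨ ¬¬c   (complement / identity)
= ¬¬c   (complement / identity)
= c   (double negation)

c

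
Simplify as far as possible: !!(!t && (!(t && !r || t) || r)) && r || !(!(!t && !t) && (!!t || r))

!!(!t && (!(t && !r || t) || r)) && r || !(!(!t && !t) && (!!t || r))
= !!(!t && (!t || r)) && r || !(!(!t && !t) && (!!t || r))   [absorption]
= !!(!t && (!t || r)) && r || !(!!t && (!!t || r))   [idempotence]
= !!(!t && (!t || r)) && r || !!!t   [absorption]
= !!!t && r || !!!t   [absorption]
= !!!t   [absorption]
= !t   [double negation]

!t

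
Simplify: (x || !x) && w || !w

(x || !x) && w || !w
= w || !w   — complement / identity
= true   — complement

true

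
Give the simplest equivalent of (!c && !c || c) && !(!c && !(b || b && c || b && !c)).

c || b

(!c && !c || c) && !(!c && !(b || b && c || b && !c))
= (!c || c) && !(!c && !(b || b && c || b && !c))   (idempotence)
= (!c || c) && (c || b || b && c || b && !c)   (De Morgan)
= (!c || c) && (c || b || b)   (distribution)
= (!c || c) && (c || b)   (idempotence)
= c || b   (complement / identity)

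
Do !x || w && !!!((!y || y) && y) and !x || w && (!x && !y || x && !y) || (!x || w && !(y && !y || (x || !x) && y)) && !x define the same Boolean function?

Yes

E1: !x || w && !!!((!y || y) && y)
    = !x || w && !((!y || y) && y)   — double negation
    = !x || w && !y   — complement / identity
E2: !x || w && (!x && !y || x && !y) || (!x || w && !(y && !y || (x || !x) && y)) && !x
    = !x || w && (!x && !y || x && !y) || (!x || w && !(y && !y || y)) && !x   — complement / identity
    = !x || w && (!x && !y || x && !y) || (!x || w && !y) && !x   — complement / identity
    = !x || w && !y || (!x || w && !y) && !x   — distribution
    = !x || w && !y   — absorption
Both reduce to !x || w && !y, so they are equivalent.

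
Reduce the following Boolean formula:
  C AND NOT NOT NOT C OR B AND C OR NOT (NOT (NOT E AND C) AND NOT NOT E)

C AND NOT NOT NOT C OR B AND C OR NOT (NOT (NOT E AND C) AND NOT NOT E)
= C AND NOT C OR B AND C OR NOT (NOT (NOT E AND C) AND NOT NOT E)   — double negation
= B AND C OR NOT (NOT (NOT E AND C) AND NOT NOT E)   — complement / identity
= B AND C OR NOT E AND C OR NOT E   — De Morgan
= B AND C OR NOT E   — absorption

B AND C OR NOT E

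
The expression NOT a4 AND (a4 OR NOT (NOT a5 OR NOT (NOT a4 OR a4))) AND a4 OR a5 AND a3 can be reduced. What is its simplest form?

NOT a4 AND (a4 OR NOT (NOT a5 OR NOT (NOT a4 OR a4))) AND a4 OR a5 AND a3
= NOT a4 AND (a4 OR a5 AND (NOT a4 OR a4)) AND a4 OR a5 AND a3
= NOT a4 AND (a4 OR a5) AND a4 OR a5 AND a3
= NOT a4 AND a4 OR a5 AND a3
= a5 AND a3

a5 AND a3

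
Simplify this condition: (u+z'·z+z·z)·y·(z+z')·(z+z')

(u+z'·z+z·z)·y·(z+z')·(z+z')
= (u+z'·z+z·z)·y·(z+z')   (complement / identity)
= (u+z)·y·(z+z')   (distribution)
= (u+z)·y   (complement / identity)

(u+z)·y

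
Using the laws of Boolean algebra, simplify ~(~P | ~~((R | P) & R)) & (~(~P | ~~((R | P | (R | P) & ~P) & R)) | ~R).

P & ~R

~(~P | ~~((R | P) & R)) & (~(~P | ~~((R | P | (R | P) & ~P) & R)) | ~R)
= ~(~P | ~~((R | P) & R)) & (~(~P | ~~((R | P) & R)) | ~R)
= ~(~P | ~~((R | P) & R))
= ~(~P | ~~R)
= P & ~R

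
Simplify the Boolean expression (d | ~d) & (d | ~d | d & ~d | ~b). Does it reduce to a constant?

(d | ~d) & (d | ~d | d & ~d | ~b)
= (d | ~d) & (d | ~d | ~b)   [complement / identity]
= d | ~d   [absorption]
= 1   [complement]

1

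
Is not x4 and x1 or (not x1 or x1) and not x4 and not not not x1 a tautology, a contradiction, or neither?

not x4 and x1 or (not x1 or x1) and not x4 and not not not x1
= not x4 and x1 or not x4 and not not not x1
= not x4 and x1 or not x4 and not x1
= not x4
This depends on x4, so it is not a constant.

neither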